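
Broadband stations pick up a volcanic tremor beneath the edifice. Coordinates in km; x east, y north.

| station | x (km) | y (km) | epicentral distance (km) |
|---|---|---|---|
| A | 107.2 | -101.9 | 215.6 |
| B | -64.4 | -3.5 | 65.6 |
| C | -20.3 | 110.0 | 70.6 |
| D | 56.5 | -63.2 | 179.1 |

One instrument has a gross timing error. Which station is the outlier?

Solve using three stations at a time. Using B, C, D (subtract circle equations pairwise → linear system) gives (x, y) ≈ (-71.9, 61.7).
Distances from that point to each station vs reported:
  A: calculated 242.6 vs reported 215.6 → residual 27.0 km
  B: calculated 65.6 vs reported 65.6 → residual 0.0 km
  C: calculated 70.6 vs reported 70.6 → residual 0.0 km
  D: calculated 179.1 vs reported 179.1 → residual 0.0 km
B, C, D are mutually consistent (residuals ≈ 0); A is off by 27.0 km.

A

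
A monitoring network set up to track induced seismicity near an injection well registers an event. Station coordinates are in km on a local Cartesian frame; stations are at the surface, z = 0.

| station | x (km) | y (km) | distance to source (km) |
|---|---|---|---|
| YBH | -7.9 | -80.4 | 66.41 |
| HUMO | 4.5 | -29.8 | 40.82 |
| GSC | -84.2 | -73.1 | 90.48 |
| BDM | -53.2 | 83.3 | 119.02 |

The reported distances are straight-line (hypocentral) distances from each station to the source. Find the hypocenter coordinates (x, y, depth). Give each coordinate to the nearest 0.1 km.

Each station gives a sphere (x−x_i)² + (y−y_i)² + z² = d_i² (stations at z=0).
Subtracting the YBH sphere from HUMO and GSC: z² cancels, leaving linear equations in x and y:
24.8 x + 101.2 y = -2874.26
-152.6 x + 14.6 y = 2130.34
Solving: x ≈ -16.296, y ≈ -24.408 km (keep extra digits for the depth step; rounded: -16.3, -24.4).
Then from the YBH sphere: z² = 66.41² − (x + 7.9)² − (y + 80.4)² with x = -16.296, y = -24.408, so z ≈ 34.709 ≈ 34.7 km.

(-16.3, -24.4, 34.7)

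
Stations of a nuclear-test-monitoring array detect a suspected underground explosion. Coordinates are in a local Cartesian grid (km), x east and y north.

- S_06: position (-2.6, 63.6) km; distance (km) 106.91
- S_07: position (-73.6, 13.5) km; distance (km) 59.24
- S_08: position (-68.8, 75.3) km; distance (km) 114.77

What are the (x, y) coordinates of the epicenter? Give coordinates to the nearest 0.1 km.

Circle about each station: (x + 2.6)² + (y − 63.6)² = 106.91²; (x + 73.6)² + (y − 13.5)² = 59.24²; (x + 68.8)² + (y − 75.3)² = 114.77².
Subtracting the S_06 equation from the S_07 and S_08 equations removes the quadratic terms:
-142.0 x − 100.2 y = 9467.86
-132.4 x + 23.4 y = 4609.41
Solving the 2×2 system: x ≈ -41.2, y ≈ -36.1 km.

-41.2 km east, -36.1 km north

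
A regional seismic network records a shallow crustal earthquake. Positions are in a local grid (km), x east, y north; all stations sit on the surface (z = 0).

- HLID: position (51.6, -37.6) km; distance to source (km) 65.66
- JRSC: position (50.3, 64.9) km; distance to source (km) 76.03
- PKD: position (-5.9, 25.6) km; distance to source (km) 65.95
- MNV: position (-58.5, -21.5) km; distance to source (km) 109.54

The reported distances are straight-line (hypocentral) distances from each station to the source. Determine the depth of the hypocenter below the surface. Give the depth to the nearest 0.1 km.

Each station gives a sphere (x−x_i)² + (y−y_i)² + z² = d_i² (stations at z=0).
Subtracting the HLID sphere from JRSC and PKD: z² cancels, leaving linear equations in x and y:
-2.6 x + 205.0 y = 1196.45
-115.0 x + 126.4 y = -3424.32
Solving: x ≈ 36.703, y ≈ 6.302 km (keep extra digits for the depth step; rounded: 36.7, 6.3).
Then from the HLID sphere: z² = 65.66² − (x − 51.6)² − (y + 37.6)² with x = 36.703, y = 6.302, so z ≈ 46.497 ≈ 46.5 km.

depth ≈ 46.5 km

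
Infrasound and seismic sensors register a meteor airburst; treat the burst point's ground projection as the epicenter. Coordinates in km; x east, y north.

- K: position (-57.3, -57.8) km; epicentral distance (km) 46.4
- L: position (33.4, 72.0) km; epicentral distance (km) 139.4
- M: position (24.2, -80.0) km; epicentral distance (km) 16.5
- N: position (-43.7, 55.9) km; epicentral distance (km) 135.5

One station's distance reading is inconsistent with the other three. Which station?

K

Solve using three stations at a time. Using L, M, N (subtract circle equations pairwise → linear system) gives (x, y) ≈ (15.1, -66.2).
Distances from that point to each station vs reported:
  K: calculated 72.9 vs reported 46.4 → residual 26.5 km
  L: calculated 139.4 vs reported 139.4 → residual 0.0 km
  M: calculated 16.5 vs reported 16.5 → residual 0.0 km
  N: calculated 135.5 vs reported 135.5 → residual 0.0 km
L, M, N are mutually consistent (residuals ≈ 0); K is off by 26.5 km.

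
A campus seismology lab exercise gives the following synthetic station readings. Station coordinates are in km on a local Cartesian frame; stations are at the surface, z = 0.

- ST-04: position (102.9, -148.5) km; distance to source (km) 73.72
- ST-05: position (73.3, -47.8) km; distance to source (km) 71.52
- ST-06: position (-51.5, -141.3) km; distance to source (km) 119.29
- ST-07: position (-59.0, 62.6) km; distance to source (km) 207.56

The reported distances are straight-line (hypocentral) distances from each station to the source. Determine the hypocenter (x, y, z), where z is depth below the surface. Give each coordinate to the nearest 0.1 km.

Each station gives a sphere (x−x_i)² + (y−y_i)² + z² = d_i² (stations at z=0).
Subtracting the ST-04 sphere from ST-05 and ST-06: z² cancels, leaving linear equations in x and y:
-59.2 x + 201.4 y = -24663.40
-308.8 x + 14.4 y = -18818.19
Solving: x ≈ 55.997, y ≈ -106.000 km (keep extra digits for the depth step; rounded: 56.0, -106.0).
Then from the ST-04 sphere: z² = 73.72² − (x − 102.9)² − (y + 148.5)² with x = 55.997, y = -106.000, so z ≈ 37.795 ≈ 37.8 km.
Check against ST-07 (with the unrounded solution): distance 207.55 ≈ 207.56 km. ✓

(56.0, -106.0, 37.8)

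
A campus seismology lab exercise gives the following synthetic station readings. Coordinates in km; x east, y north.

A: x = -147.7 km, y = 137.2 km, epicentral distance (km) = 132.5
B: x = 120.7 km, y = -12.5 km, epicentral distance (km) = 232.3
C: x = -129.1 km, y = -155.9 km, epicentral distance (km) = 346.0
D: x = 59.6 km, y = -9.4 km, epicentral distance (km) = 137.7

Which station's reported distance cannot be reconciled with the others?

D

Solve using three stations at a time. Using A, B, C (subtract circle equations pairwise → linear system) gives (x, y) ≈ (-19.9, 172.4).
Distances from that point to each station vs reported:
  A: calculated 132.6 vs reported 132.5 → residual 0.1 km
  B: calculated 232.3 vs reported 232.3 → residual 0.0 km
  C: calculated 346.0 vs reported 346.0 → residual 0.0 km
  D: calculated 198.5 vs reported 137.7 → residual 60.8 km
A, B, C are mutually consistent (residuals ≈ 0); D is off by 60.8 km.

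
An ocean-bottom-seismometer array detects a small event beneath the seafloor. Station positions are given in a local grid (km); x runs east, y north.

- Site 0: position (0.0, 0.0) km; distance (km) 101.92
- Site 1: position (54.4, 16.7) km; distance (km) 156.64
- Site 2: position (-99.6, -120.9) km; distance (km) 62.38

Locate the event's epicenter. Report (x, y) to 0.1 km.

-81.5 km east, -61.2 km north

Circle about each station: x² + y² = 101.92²; (x − 54.4)² + (y − 16.7)² = 156.64²; (x + 99.6)² + (y + 120.9)² = 62.38².
Subtracting pairs of circle equations eliminates x²+y² and gives linear equations (the radical axes):
108.8 x + 33.4 y = -10910.15
-199.2 x − 241.8 y = 31033.39
Solving the 2×2 system: x ≈ -81.5, y ≈ -61.2 km.
Check against Site 0 (with the unrounded x, y): √(x²+y²) = 101.92 ≈ 101.92 km. ✓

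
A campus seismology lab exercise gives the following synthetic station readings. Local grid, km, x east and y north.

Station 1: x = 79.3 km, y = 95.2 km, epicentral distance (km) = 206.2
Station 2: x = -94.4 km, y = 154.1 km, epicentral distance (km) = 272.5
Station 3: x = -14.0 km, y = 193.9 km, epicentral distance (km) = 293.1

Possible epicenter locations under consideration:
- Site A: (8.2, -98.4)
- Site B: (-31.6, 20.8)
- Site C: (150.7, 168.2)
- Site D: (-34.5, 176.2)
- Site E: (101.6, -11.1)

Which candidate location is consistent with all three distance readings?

For each candidate, compare |candidate − station| to the reported distance:
Site A: residuals Station 1 0.0, Station 2 0.0, Station 3 0.0 → max 0.0 km
Site B: residuals Station 1 72.7, Station 2 125.1, Station 3 119.1 → max 125.1 km
Site C: residuals Station 1 104.1, Station 2 27.0, Station 3 126.4 → max 126.4 km
Site D: residuals Station 1 66.5, Station 2 208.7, Station 3 266.0 → max 266.0 km
Site E: residuals Station 1 97.6, Station 2 16.2, Station 3 57.8 → max 97.6 km
Only Site A has all residuals ≈ 0.

Site A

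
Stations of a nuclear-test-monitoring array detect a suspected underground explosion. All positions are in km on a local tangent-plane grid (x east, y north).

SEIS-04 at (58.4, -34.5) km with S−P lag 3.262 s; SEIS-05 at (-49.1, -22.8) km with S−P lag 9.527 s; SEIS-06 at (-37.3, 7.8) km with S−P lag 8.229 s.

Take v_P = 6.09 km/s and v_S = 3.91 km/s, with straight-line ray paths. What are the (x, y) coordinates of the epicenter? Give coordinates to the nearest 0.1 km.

x ≈ 52.3 km, y ≈ 0.6 km

Distance from S−P lag: d = Δt · v_P v_S / (v_P − v_S) = Δt · (6.09·3.91)/(6.09−3.91) ≈ 10.9229·Δt.
So d_SEIS-04 = 35.63, d_SEIS-05 = 104.06, d_SEIS-06 = 89.88 km.
Circle about each station: (x − 58.4)² + (y + 34.5)² = 35.63²; (x + 49.1)² + (y + 22.8)² = 104.06²; (x + 37.3)² + (y − 7.8)² = 89.88².
Subtracting the SEIS-04 equation from the SEIS-05 and SEIS-06 equations removes the quadratic terms:
-215.0 x + 23.4 y = -11229.15
-191.4 x + 84.6 y = -9957.60
Solving the 2×2 system: x ≈ 52.3, y ≈ 0.6 km.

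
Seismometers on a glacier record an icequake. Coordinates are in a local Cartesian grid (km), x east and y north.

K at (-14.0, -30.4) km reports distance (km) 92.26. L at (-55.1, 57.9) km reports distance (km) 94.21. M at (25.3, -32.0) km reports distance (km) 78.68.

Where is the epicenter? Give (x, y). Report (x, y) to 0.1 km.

Circle about each station: (x + 14.0)² + (y + 30.4)² = 92.26²; (x + 55.1)² + (y − 57.9)² = 94.21²; (x − 25.3)² + (y + 32.0)² = 78.68².
Subtracting the K equation from the L and M equations removes the quadratic terms:
-82.2 x + 176.6 y = 4904.64
78.6 x − 3.2 y = 2865.30
Solving the 2×2 system: x ≈ 38.3, y ≈ 45.6 km.
Check against K (with the unrounded x, y): √((x + 14.0)²+(y + 30.4)²) = 92.27 ≈ 92.26 km. ✓

38.3 km east, 45.6 km north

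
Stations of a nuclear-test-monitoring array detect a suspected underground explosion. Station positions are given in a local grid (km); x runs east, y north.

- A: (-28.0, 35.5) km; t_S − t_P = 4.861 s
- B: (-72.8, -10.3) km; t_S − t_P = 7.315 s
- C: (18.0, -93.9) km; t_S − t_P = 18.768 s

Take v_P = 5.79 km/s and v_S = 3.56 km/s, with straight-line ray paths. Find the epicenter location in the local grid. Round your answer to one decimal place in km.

x ≈ -67.4 km, y ≈ 57.1 km

Distance from S−P lag: d = Δt · v_P v_S / (v_P − v_S) = Δt · (5.79·3.56)/(5.79−3.56) ≈ 9.2432·Δt.
So d_A = 44.93, d_B = 67.61, d_C = 173.48 km.
Circle about each station: (x + 28.0)² + (y − 35.5)² = 44.93²; (x + 72.8)² + (y + 10.3)² = 67.61²; (x − 18.0)² + (y + 93.9)² = 173.48².
Subtracting pairs of circle equations eliminates x²+y² and gives linear equations (the radical axes):
-89.6 x − 91.6 y = 809.27
92.0 x − 258.8 y = -20979.65
Solving the 2×2 system: x ≈ -67.4, y ≈ 57.1 km.
Check against A (with the unrounded x, y): √((x + 28.0)²+(y − 35.5)²) = 44.94 ≈ 44.93 km. ✓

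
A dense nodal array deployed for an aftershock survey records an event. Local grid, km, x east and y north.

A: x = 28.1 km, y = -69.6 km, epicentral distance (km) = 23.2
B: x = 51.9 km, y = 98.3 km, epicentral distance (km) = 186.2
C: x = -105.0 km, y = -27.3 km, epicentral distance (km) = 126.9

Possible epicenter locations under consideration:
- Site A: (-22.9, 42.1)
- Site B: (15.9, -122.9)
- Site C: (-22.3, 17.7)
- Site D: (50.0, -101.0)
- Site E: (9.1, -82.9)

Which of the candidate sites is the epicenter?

Site E

For each candidate, compare |candidate − station| to the reported distance:
Site A: residuals A 99.6, B 92.6, C 19.4 → max 99.6 km
Site B: residuals A 31.5, B 37.9, C 27.2 → max 37.9 km
Site C: residuals A 77.6, B 76.6, C 32.7 → max 77.6 km
Site D: residuals A 15.1, B 13.1, C 44.7 → max 44.7 km
Site E: residuals A 0.0, B 0.0, C 0.0 → max 0.0 km
Only Site E has all residuals ≈ 0.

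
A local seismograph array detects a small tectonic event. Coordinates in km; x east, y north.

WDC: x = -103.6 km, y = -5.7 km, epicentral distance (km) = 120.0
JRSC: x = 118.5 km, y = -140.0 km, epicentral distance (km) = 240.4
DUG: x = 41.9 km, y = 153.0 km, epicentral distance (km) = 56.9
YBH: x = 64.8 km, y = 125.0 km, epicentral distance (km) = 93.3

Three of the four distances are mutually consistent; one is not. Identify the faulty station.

DUG

Solve using three stations at a time. Using WDC, JRSC, YBH (subtract circle equations pairwise → linear system) gives (x, y) ≈ (-6.8, 65.2).
Distances from that point to each station vs reported:
  WDC: calculated 120.0 vs reported 120.0 → residual 0.0 km
  JRSC: calculated 240.4 vs reported 240.4 → residual 0.0 km
  DUG: calculated 100.4 vs reported 56.9 → residual 43.5 km
  YBH: calculated 93.3 vs reported 93.3 → residual 0.0 km
WDC, JRSC, YBH are mutually consistent (residuals ≈ 0); DUG is off by 43.5 km.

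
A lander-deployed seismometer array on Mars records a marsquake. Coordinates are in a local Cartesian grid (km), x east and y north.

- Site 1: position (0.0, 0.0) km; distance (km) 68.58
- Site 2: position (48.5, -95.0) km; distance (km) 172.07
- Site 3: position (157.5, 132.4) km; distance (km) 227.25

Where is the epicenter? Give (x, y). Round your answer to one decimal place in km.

-52.1 km east, 44.6 km north

Circle about each station: x² + y² = 68.58²; (x − 48.5)² + (y + 95.0)² = 172.07²; (x − 157.5)² + (y − 132.4)² = 227.25².
Subtracting the Site 1 equation from the Site 2 and Site 3 equations removes the quadratic terms:
97.0 x − 190.0 y = -13527.62
315.0 x + 264.8 y = -4603.34
Solving the 2×2 system: x ≈ -52.1, y ≈ 44.6 km.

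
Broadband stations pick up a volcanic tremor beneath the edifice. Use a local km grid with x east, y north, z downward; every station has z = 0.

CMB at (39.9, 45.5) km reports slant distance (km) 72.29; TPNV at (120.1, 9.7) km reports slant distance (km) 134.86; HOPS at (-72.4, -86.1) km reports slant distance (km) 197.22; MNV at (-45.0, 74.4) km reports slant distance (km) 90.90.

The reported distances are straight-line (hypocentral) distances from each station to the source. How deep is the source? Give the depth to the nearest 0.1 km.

Each station gives a sphere (x−x_i)² + (y−y_i)² + z² = d_i² (stations at z=0).
Subtracting the CMB sphere from TPNV and HOPS: z² cancels, leaving linear equations in x and y:
160.4 x − 71.6 y = -2105.54
-224.6 x − 263.2 y = -24677.17
Solving: x ≈ 20.802, y ≈ 76.007 km (keep extra digits for the depth step; rounded: 20.8, 76.0).
Then from the CMB sphere: z² = 72.29² − (x − 39.9)² − (y − 45.5)² with x = 20.802, y = 76.007, so z ≈ 62.693 ≈ 62.7 km.

depth ≈ 62.7 km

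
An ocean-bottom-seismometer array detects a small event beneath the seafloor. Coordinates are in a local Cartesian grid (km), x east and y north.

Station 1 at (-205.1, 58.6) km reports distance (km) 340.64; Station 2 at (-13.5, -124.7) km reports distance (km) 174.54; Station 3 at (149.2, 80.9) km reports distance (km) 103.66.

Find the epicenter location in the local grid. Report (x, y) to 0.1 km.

x ≈ 126.3 km, y ≈ -20.2 km

Circle about each station: (x + 205.1)² + (y − 58.6)² = 340.64²; (x + 13.5)² + (y + 124.7)² = 174.54²; (x − 149.2)² + (y − 80.9)² = 103.66².
Subtracting pairs of circle equations eliminates x²+y² and gives linear equations (the radical axes):
383.2 x − 366.6 y = 55803.77
708.6 x + 44.6 y = 88595.69
Solving the 2×2 system: x ≈ 126.3, y ≈ -20.2 km.
Check against Station 1 (with the unrounded x, y): √((x + 205.1)²+(y − 58.6)²) = 340.64 ≈ 340.64 km. ✓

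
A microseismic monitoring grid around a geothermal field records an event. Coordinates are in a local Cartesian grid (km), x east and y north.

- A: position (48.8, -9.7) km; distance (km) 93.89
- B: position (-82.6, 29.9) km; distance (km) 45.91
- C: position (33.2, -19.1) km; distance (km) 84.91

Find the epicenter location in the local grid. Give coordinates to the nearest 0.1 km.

-36.7 km east, 29.1 km north

Circle about each station: (x − 48.8)² + (y + 9.7)² = 93.89²; (x + 82.6)² + (y − 29.9)² = 45.91²; (x − 33.2)² + (y + 19.1)² = 84.91².
Subtracting the A equation from the B and C equations removes the quadratic terms:
-262.8 x + 79.2 y = 11948.84
-31.2 x − 18.8 y = 597.14
Solving the 2×2 system: x ≈ -36.7, y ≈ 29.1 km.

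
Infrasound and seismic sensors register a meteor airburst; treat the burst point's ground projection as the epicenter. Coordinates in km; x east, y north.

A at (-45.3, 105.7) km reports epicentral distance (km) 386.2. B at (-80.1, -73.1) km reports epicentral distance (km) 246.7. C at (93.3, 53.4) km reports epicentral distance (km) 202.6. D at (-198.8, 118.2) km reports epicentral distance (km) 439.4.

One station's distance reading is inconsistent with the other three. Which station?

A

Solve using three stations at a time. Using B, C, D (subtract circle equations pairwise → linear system) gives (x, y) ≈ (157.7, -138.6).
Distances from that point to each station vs reported:
  A: calculated 317.7 vs reported 386.2 → residual 68.5 km
  B: calculated 246.7 vs reported 246.7 → residual 0.0 km
  C: calculated 202.5 vs reported 202.6 → residual 0.1 km
  D: calculated 439.4 vs reported 439.4 → residual 0.0 km
B, C, D are mutually consistent (residuals ≈ 0); A is off by 68.5 km.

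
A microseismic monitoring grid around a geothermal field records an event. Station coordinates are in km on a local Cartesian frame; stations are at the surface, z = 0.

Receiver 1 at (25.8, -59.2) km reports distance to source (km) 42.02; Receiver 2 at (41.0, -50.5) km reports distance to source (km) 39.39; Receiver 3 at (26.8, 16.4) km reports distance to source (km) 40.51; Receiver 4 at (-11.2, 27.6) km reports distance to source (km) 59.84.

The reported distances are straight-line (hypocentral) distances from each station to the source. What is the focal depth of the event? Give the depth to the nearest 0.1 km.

depth ≈ 15.6 km

Each station gives a sphere (x−x_i)² + (y−y_i)² + z² = d_i² (stations at z=0).
Subtracting the Receiver 1 sphere from Receiver 2 and Receiver 3: z² cancels, leaving linear equations in x and y:
30.4 x + 17.4 y = 275.08
2.0 x + 151.2 y = -3058.46
Solving: x ≈ 20.784, y ≈ -20.503 km (keep extra digits for the depth step; rounded: 20.8, -20.5).
Then from the Receiver 1 sphere: z² = 42.02² − (x − 25.8)² − (y + 59.2)² with x = 20.784, y = -20.503, so z ≈ 15.590 ≈ 15.6 km.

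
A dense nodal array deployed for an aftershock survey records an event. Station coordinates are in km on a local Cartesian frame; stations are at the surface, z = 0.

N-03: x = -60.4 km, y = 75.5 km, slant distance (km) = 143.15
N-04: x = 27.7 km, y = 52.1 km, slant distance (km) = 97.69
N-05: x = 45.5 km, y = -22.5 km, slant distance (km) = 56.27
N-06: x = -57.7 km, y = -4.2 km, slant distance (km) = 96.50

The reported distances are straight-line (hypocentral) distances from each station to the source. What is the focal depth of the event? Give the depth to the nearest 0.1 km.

Each station gives a sphere (x−x_i)² + (y−y_i)² + z² = d_i² (stations at z=0).
Subtracting the N-03 sphere from N-04 and N-05: z² cancels, leaving linear equations in x and y:
176.2 x − 46.8 y = 5081.88
211.8 x − 196.0 y = 10553.70
Solving: x ≈ 20.393, y ≈ -31.809 km (keep extra digits for the depth step; rounded: 20.4, -31.8).
Then from the N-03 sphere: z² = 143.15² − (x + 60.4)² − (y − 75.5)² with x = 20.393, y = -31.809, so z ≈ 49.489 ≈ 49.5 km.

depth ≈ 49.5 km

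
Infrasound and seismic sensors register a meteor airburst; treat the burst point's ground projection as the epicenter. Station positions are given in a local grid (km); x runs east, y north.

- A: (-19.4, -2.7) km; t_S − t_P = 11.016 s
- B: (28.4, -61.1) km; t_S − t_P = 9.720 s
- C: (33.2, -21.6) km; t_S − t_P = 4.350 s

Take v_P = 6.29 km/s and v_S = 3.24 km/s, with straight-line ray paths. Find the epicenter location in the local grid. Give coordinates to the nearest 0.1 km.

Distance from S−P lag: d = Δt · v_P v_S / (v_P − v_S) = Δt · (6.29·3.24)/(6.29−3.24) ≈ 6.6818·Δt.
So d_A = 73.61, d_B = 64.95, d_C = 29.07 km.
Circle about each station: (x + 19.4)² + (y + 2.7)² = 73.61²; (x − 28.4)² + (y + 61.1)² = 64.95²; (x − 33.2)² + (y + 21.6)² = 29.07².
Subtracting the A equation from the B and C equations removes the quadratic terms:
95.6 x − 116.8 y = 5356.05
105.2 x − 37.8 y = 5758.52
Solving the 2×2 system: x ≈ 54.2, y ≈ -1.5 km.
Check against A (with the unrounded x, y): √((x + 19.4)²+(y + 2.7)²) = 73.61 ≈ 73.61 km. ✓

x ≈ 54.2 km, y ≈ -1.5 km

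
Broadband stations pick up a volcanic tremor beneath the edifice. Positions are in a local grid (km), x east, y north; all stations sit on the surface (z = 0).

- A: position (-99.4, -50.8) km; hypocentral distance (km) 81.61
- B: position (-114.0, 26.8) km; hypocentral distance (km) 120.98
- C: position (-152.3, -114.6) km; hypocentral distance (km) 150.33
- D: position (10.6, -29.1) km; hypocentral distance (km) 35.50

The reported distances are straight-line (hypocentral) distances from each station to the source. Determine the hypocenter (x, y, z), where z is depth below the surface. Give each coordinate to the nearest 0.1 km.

Each station gives a sphere (x−x_i)² + (y−y_i)² + z² = d_i² (stations at z=0).
Subtracting the A sphere from B and C: z² cancels, leaving linear equations in x and y:
-29.2 x + 155.2 y = -6722.73
-105.8 x − 127.6 y = 7928.53
Solving: x ≈ -18.499, y ≈ -46.797 km (keep extra digits for the depth step; rounded: -18.5, -46.8).
Then from the A sphere: z² = 81.61² − (x + 99.4)² − (y + 50.8)² with x = -18.499, y = -46.797, so z ≈ 9.960 ≈ 10.0 km.
Check against D (with the unrounded solution): distance 35.49 ≈ 35.50 km. ✓

x ≈ -18.5 km, y ≈ -46.8 km, depth ≈ 10.0 km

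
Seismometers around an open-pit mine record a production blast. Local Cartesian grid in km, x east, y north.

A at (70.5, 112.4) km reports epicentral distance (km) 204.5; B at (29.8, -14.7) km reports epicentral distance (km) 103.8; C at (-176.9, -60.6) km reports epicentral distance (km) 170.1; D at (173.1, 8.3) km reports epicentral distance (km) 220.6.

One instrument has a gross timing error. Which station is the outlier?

Solve using three stations at a time. Using B, C, D (subtract circle equations pairwise → linear system) gives (x, y) ≈ (-13.8, -109.1).
Distances from that point to each station vs reported:
  A: calculated 237.0 vs reported 204.5 → residual 32.5 km
  B: calculated 103.9 vs reported 103.8 → residual 0.1 km
  C: calculated 170.2 vs reported 170.1 → residual 0.1 km
  D: calculated 220.7 vs reported 220.6 → residual 0.1 km
B, C, D are mutually consistent (residuals ≈ 0); A is off by 32.5 km.

A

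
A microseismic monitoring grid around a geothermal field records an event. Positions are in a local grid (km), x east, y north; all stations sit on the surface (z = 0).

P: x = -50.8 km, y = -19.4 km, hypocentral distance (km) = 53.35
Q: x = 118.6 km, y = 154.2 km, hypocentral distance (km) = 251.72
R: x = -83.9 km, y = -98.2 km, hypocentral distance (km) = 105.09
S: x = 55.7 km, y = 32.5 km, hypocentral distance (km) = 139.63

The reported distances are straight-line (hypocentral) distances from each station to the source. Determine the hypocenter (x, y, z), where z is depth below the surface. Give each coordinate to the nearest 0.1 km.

x ≈ -69.7 km, y ≈ -5.8 km, depth ≈ 48.0 km

Each station gives a sphere (x−x_i)² + (y−y_i)² + z² = d_i² (stations at z=0).
Subtracting the P sphere from Q and R: z² cancels, leaving linear equations in x and y:
338.8 x + 347.2 y = -25630.14
-66.2 x − 157.6 y = 5527.76
Solving: x ≈ -69.716, y ≈ -5.791 km (keep extra digits for the depth step; rounded: -69.7, -5.8).
Then from the P sphere: z² = 53.35² − (x + 50.8)² − (y + 19.4)² with x = -69.716, y = -5.791, so z ≈ 47.992 ≈ 48.0 km.
Check against S (with the unrounded solution): distance 139.64 ≈ 139.63 km. ✓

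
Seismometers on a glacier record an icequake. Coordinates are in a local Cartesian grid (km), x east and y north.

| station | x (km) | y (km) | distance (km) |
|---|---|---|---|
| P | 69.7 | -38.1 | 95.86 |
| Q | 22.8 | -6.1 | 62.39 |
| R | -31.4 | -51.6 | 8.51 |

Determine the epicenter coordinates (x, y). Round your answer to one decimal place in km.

x ≈ -25.9 km, y ≈ -45.1 km

Circle about each station: (x − 69.7)² + (y + 38.1)² = 95.86²; (x − 22.8)² + (y + 6.1)² = 62.39²; (x + 31.4)² + (y + 51.6)² = 8.51².
Subtracting the P equation from the Q and R equations removes the quadratic terms:
-93.8 x + 64.0 y = -456.02
-202.2 x − 27.0 y = 6455.54
Solving the 2×2 system: x ≈ -25.9, y ≈ -45.1 km.
Check against P (with the unrounded x, y): √((x − 69.7)²+(y + 38.1)²) = 95.86 ≈ 95.86 km. ✓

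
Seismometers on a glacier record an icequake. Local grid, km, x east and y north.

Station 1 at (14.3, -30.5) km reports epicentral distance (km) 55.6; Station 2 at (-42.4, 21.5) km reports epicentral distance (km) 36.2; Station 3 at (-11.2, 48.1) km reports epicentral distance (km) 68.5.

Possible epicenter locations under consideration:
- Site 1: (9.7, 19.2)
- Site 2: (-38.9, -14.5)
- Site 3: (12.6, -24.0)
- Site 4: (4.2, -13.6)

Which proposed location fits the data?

For each candidate, compare |candidate − station| to the reported distance:
Site 1: residuals Station 1 5.7, Station 2 16.0, Station 3 32.8 → max 32.8 km
Site 2: residuals Station 1 0.0, Station 2 0.0, Station 3 0.0 → max 0.0 km
Site 3: residuals Station 1 48.9, Station 2 35.2, Station 3 7.4 → max 48.9 km
Site 4: residuals Station 1 35.9, Station 2 22.1, Station 3 4.9 → max 35.9 km
Only Site 2 has all residuals ≈ 0.

Site 2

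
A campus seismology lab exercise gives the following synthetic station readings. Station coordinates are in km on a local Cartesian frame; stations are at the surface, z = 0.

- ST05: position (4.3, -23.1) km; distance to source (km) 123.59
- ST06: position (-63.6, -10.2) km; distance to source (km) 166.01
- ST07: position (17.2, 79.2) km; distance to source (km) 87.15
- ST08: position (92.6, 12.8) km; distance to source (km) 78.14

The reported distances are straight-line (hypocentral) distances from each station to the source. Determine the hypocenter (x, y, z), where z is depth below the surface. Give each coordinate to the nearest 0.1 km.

(74.9, 57.5, 61.6)

Each station gives a sphere (x−x_i)² + (y−y_i)² + z² = d_i² (stations at z=0).
Subtracting the ST05 sphere from ST06 and ST07: z² cancels, leaving linear equations in x and y:
-135.8 x + 25.8 y = -8687.93
25.8 x + 204.6 y = 13695.75
Solving: x ≈ 74.899, y ≈ 57.494 km (keep extra digits for the depth step; rounded: 74.9, 57.5).
Then from the ST05 sphere: z² = 123.59² − (x − 4.3)² − (y + 23.1)² with x = 74.899, y = 57.494, so z ≈ 61.603 ≈ 61.6 km.
Check against ST08 (with the unrounded solution): distance 78.14 ≈ 78.14 km. ✓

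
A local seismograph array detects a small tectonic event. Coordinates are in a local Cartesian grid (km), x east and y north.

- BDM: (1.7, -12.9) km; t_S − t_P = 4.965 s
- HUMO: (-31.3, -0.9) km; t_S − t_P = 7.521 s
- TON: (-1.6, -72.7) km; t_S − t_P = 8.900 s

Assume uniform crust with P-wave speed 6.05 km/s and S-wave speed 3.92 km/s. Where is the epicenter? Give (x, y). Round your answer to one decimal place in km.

Distance from S−P lag: d = Δt · v_P v_S / (v_P − v_S) = Δt · (6.05·3.92)/(6.05−3.92) ≈ 11.1343·Δt.
So d_BDM = 55.28, d_HUMO = 83.74, d_TON = 99.10 km.
Circle about each station: (x − 1.7)² + (y + 12.9)² = 55.28²; (x + 31.3)² + (y + 0.9)² = 83.74²; (x + 1.6)² + (y + 72.7)² = 99.10².
Subtracting pairs of circle equations eliminates x²+y² and gives linear equations (the radical axes):
-66.0 x + 24.0 y = -3145.31
-6.6 x − 119.6 y = -1646.38
Solving the 2×2 system: x ≈ 51.6, y ≈ 10.9 km.
Check against BDM (with the unrounded x, y): √((x − 1.7)²+(y + 12.9)²) = 55.32 ≈ 55.28 km. ✓

51.6 km east, 10.9 km north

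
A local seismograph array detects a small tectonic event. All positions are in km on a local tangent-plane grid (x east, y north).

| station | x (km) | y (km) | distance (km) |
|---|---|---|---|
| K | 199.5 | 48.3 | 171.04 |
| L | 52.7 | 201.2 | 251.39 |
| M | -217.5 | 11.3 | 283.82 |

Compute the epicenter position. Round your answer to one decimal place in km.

(59.6, -50.1)

Circle about each station: (x − 199.5)² + (y − 48.3)² = 171.04²; (x − 52.7)² + (y − 201.2)² = 251.39²; (x + 217.5)² + (y − 11.3)² = 283.82².
Subtracting the K equation from the L and M equations removes the quadratic terms:
-293.6 x + 305.8 y = -32816.66
-834.0 x − 74.0 y = -45998.31
Solving the 2×2 system: x ≈ 59.6, y ≈ -50.1 km.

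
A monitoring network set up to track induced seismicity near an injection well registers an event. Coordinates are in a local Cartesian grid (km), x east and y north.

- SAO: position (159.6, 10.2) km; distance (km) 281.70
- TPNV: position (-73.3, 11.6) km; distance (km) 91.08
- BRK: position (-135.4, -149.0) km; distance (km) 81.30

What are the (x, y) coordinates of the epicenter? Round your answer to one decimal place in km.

-109.9 km east, -71.8 km north

Circle about each station: (x − 159.6)² + (y − 10.2)² = 281.70²; (x + 73.3)² + (y − 11.6)² = 91.08²; (x + 135.4)² + (y + 149.0)² = 81.30².
Subtracting pairs of circle equations eliminates x²+y² and gives linear equations (the radical axes):
-465.8 x + 2.8 y = 50990.57
-590.0 x − 318.4 y = 87703.16
Solving the 2×2 system: x ≈ -109.9, y ≈ -71.8 km.
Check against SAO (with the unrounded x, y): √((x − 159.6)²+(y − 10.2)²) = 281.70 ≈ 281.70 km. ✓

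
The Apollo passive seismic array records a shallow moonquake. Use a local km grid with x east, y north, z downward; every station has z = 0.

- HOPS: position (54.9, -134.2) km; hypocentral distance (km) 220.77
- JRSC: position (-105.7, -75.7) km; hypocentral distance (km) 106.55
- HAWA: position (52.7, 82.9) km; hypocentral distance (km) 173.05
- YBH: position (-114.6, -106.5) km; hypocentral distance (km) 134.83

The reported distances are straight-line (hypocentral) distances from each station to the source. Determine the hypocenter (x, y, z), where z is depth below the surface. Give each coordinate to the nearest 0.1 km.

Each station gives a sphere (x−x_i)² + (y−y_i)² + z² = d_i² (stations at z=0).
Subtracting the HOPS sphere from JRSC and HAWA: z² cancels, leaving linear equations in x and y:
-321.2 x + 117.0 y = 33265.82
-4.4 x + 434.2 y = 7419.14
Solving: x ≈ -97.704, y ≈ 16.097 km (keep extra digits for the depth step; rounded: -97.7, 16.1).
Then from the HOPS sphere: z² = 220.77² − (x − 54.9)² − (y + 134.2)² with x = -97.704, y = 16.097, so z ≈ 53.500 ≈ 53.5 km.
Check against YBH (with the unrounded solution): distance 134.82 ≈ 134.83 km. ✓

x ≈ -97.7 km, y ≈ 16.1 km, depth ≈ 53.5 km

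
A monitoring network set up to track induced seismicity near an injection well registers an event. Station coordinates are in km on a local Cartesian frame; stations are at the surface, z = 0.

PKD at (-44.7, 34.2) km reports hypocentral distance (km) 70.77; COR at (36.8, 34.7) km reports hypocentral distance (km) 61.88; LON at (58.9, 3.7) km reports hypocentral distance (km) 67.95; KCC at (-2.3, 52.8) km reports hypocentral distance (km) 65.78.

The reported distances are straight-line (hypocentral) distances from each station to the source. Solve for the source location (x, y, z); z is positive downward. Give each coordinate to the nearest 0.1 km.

Each station gives a sphere (x−x_i)² + (y−y_i)² + z² = d_i² (stations at z=0).
Subtracting the PKD sphere from COR and LON: z² cancels, leaving linear equations in x and y:
163.0 x + 1.0 y = 569.86
207.2 x − 61.0 y = 706.36
Solving: x ≈ 3.494, y ≈ 0.289 km (keep extra digits for the depth step; rounded: 3.5, 0.3).
Then from the PKD sphere: z² = 70.77² − (x + 44.7)² − (y − 34.2)² with x = 3.494, y = 0.289, so z ≈ 39.189 ≈ 39.2 km.

x ≈ 3.5 km, y ≈ 0.3 km, depth ≈ 39.2 km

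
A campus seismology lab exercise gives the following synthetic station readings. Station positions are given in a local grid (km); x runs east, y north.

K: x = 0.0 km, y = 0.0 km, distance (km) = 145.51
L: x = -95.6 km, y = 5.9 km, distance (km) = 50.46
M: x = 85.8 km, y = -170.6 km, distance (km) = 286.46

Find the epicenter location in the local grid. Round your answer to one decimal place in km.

(-145.5, -1.6)

Circle about each station: x² + y² = 145.51²; (x + 95.6)² + (y − 5.9)² = 50.46²; (x − 85.8)² + (y + 170.6)² = 286.46².
Subtracting the K equation from the L and M equations removes the quadratic terms:
-191.2 x + 11.8 y = 27801.12
171.6 x − 341.2 y = -24420.17
Solving the 2×2 system: x ≈ -145.5, y ≈ -1.6 km.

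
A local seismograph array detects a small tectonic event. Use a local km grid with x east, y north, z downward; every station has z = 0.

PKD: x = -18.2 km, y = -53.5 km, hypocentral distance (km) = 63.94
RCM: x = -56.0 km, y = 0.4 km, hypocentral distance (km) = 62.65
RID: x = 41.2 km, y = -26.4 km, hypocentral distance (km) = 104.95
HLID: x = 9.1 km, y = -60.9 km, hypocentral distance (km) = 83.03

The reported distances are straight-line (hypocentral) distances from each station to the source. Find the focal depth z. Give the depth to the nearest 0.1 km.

Each station gives a sphere (x−x_i)² + (y−y_i)² + z² = d_i² (stations at z=0).
Subtracting the PKD sphere from RCM and RID: z² cancels, leaving linear equations in x and y:
-75.6 x + 107.8 y = 105.97
118.8 x + 54.2 y = -7725.27
Solving: x ≈ -49.605, y ≈ -33.805 km (keep extra digits for the depth step; rounded: -49.6, -33.8).
Then from the PKD sphere: z² = 63.94² − (x + 18.2)² − (y + 53.5)² with x = -49.605, y = -33.805, so z ≈ 52.098 ≈ 52.1 km.
Check against HLID (with the unrounded solution): distance 83.03 ≈ 83.03 km. ✓

depth ≈ 52.1 km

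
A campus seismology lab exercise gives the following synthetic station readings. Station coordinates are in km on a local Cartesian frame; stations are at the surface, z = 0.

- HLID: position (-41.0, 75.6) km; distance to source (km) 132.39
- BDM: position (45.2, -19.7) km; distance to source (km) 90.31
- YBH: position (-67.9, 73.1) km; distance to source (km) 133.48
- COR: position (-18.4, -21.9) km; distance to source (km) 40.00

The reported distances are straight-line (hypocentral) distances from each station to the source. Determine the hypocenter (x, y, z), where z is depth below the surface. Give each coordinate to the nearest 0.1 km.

(-36.9, -56.5, 7.8)

Each station gives a sphere (x−x_i)² + (y−y_i)² + z² = d_i² (stations at z=0).
Subtracting the HLID sphere from BDM and YBH: z² cancels, leaving linear equations in x and y:
172.4 x − 190.6 y = 4405.99
-53.8 x − 5.0 y = 2267.86
Solving: x ≈ -36.903, y ≈ -56.496 km (keep extra digits for the depth step; rounded: -36.9, -56.5).
Then from the HLID sphere: z² = 132.39² − (x + 41.0)² − (y − 75.6)² with x = -36.903, y = -56.496, so z ≈ 7.809 ≈ 7.8 km.
Check against COR (with the unrounded solution): distance 40.00 ≈ 40.00 km. ✓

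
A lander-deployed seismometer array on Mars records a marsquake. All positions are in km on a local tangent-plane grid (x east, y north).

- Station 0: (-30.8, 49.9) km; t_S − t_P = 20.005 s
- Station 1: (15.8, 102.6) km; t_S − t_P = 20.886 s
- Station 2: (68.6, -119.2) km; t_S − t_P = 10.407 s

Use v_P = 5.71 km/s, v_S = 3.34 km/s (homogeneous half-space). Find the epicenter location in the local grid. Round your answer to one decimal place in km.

Distance from S−P lag: d = Δt · v_P v_S / (v_P − v_S) = Δt · (5.71·3.34)/(5.71−3.34) ≈ 8.0470·Δt.
So d_Station 0 = 160.98, d_Station 1 = 168.07, d_Station 2 = 83.75 km.
Circle about each station: (x + 30.8)² + (y − 49.9)² = 160.98²; (x − 15.8)² + (y − 102.6)² = 168.07²; (x − 68.6)² + (y + 119.2)² = 83.75².
Subtracting the Station 0 equation from the Station 1 and Station 2 equations removes the quadratic terms:
93.2 x + 105.4 y = 5004.79
198.8 x − 338.2 y = 34376.45
Solving the 2×2 system: x ≈ 101.3, y ≈ -42.1 km.

x ≈ 101.3 km, y ≈ -42.1 km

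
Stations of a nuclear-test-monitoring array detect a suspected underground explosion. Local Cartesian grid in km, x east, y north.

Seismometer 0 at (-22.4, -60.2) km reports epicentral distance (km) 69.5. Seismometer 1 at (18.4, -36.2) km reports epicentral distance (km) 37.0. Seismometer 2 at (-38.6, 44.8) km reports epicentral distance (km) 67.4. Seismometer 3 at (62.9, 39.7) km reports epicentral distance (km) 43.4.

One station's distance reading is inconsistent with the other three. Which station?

Solve using three stations at a time. Using Seismometer 0, Seismometer 1, Seismometer 2 (subtract circle equations pairwise → linear system) gives (x, y) ≈ (11.9, 0.2).
Distances from that point to each station vs reported:
  Seismometer 0: calculated 69.5 vs reported 69.5 → residual 0.0 km
  Seismometer 1: calculated 37.0 vs reported 37.0 → residual 0.0 km
  Seismometer 2: calculated 67.4 vs reported 67.4 → residual 0.0 km
  Seismometer 3: calculated 64.5 vs reported 43.4 → residual 21.1 km
Seismometer 0, Seismometer 1, Seismometer 2 are mutually consistent (residuals ≈ 0); Seismometer 3 is off by 21.1 km.

Seismometer 3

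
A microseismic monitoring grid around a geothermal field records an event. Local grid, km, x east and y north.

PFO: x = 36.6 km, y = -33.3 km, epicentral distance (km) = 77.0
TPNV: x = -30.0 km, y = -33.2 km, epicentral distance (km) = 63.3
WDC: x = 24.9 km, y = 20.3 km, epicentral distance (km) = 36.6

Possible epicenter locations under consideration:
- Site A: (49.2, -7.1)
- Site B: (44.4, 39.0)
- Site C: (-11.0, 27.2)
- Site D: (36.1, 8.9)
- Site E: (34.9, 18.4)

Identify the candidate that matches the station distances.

Site C

For each candidate, compare |candidate − station| to the reported distance:
Site A: residuals PFO 47.9, TPNV 20.1, WDC 0.0 → max 47.9 km
Site B: residuals PFO 4.3, TPNV 40.4, WDC 9.6 → max 40.4 km
Site C: residuals PFO 0.0, TPNV 0.0, WDC 0.0 → max 0.0 km
Site D: residuals PFO 34.8, TPNV 15.1, WDC 20.6 → max 34.8 km
Site E: residuals PFO 25.3, TPNV 19.6, WDC 26.4 → max 26.4 km
Only Site C has all residuals ≈ 0.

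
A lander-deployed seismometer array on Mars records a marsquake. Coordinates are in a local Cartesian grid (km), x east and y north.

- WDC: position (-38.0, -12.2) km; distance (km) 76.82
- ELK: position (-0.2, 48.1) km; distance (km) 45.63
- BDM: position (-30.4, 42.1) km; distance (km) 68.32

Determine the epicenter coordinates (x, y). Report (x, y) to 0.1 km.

Circle about each station: (x + 38.0)² + (y + 12.2)² = 76.82²; (x + 0.2)² + (y − 48.1)² = 45.63²; (x + 30.4)² + (y − 42.1)² = 68.32².
Subtracting pairs of circle equations eliminates x²+y² and gives linear equations (the radical axes):
75.6 x + 120.6 y = 4540.03
15.2 x + 108.6 y = 2337.42
Solving the 2×2 system: x ≈ 33.1, y ≈ 16.9 km.

33.1 km east, 16.9 km north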